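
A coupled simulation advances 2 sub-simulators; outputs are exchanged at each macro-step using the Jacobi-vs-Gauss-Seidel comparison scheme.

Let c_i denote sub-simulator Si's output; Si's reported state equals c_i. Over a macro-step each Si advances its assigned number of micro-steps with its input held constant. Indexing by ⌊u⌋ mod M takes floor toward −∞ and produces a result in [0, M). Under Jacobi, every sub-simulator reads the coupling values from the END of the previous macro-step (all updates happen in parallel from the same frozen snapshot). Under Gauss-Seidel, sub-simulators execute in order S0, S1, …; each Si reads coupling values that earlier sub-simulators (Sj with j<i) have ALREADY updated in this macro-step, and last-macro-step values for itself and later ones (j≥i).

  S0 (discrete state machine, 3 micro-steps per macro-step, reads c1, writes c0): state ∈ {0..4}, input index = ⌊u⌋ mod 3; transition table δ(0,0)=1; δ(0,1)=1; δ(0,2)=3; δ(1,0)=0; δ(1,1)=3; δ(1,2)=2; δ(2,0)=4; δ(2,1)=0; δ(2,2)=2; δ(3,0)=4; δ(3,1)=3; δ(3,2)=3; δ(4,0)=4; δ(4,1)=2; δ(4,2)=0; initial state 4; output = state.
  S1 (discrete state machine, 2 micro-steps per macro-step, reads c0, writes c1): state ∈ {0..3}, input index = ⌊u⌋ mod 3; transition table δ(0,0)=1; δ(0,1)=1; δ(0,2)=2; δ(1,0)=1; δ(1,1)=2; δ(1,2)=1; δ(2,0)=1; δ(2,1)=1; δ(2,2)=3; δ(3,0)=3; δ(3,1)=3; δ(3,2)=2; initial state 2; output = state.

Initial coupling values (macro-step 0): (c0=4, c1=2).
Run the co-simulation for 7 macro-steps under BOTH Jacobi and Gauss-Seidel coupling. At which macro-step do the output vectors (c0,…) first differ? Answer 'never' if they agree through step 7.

[Jacobi] macro 1: S0 reads c1=2 → after 3×micro: 3; S1 reads c0=4 → after 2×micro: 2 ⇒ (c0=3, c1=2)
[Jacobi] macro 2: S0 reads c1=2 → after 3×micro: 3; S1 reads c0=3 → after 2×micro: 1 ⇒ (c0=3, c1=1)
[Jacobi] macro 3: S0 reads c1=1 → after 3×micro: 3; S1 reads c0=3 → after 2×micro: 1 ⇒ (c0=3, c1=1)
[Jacobi] macro 4: S0 reads c1=1 → after 3×micro: 3; S1 reads c0=3 → after 2×micro: 1 ⇒ (c0=3, c1=1)
[Jacobi] macro 5: S0 reads c1=1 → after 3×micro: 3; S1 reads c0=3 → after 2×micro: 1 ⇒ (c0=3, c1=1)
[Jacobi] macro 6: S0 reads c1=1 → after 3×micro: 3; S1 reads c0=3 → after 2×micro: 1 ⇒ (c0=3, c1=1)
[Jacobi] macro 7: S0 reads c1=1 → after 3×micro: 3; S1 reads c0=3 → after 2×micro: 1 ⇒ (c0=3, c1=1)
[Gauss-Seidel] macro 1: S0 reads c1=2 → after 3×micro: 3; S1 reads c0=3 → after 2×micro: 1 ⇒ (c0=3, c1=1)
[Gauss-Seidel] macro 2: S0 reads c1=1 → after 3×micro: 3; S1 reads c0=3 → after 2×micro: 1 ⇒ (c0=3, c1=1)
[Gauss-Seidel] macro 3: S0 reads c1=1 → after 3×micro: 3; S1 reads c0=3 → after 2×micro: 1 ⇒ (c0=3, c1=1)
[Gauss-Seidel] macro 4: S0 reads c1=1 → after 3×micro: 3; S1 reads c0=3 → after 2×micro: 1 ⇒ (c0=3, c1=1)
[Gauss-Seidel] macro 5: S0 reads c1=1 → after 3×micro: 3; S1 reads c0=3 → after 2×micro: 1 ⇒ (c0=3, c1=1)
[Gauss-Seidel] macro 6: S0 reads c1=1 → after 3×micro: 3; S1 reads c0=3 → after 2×micro: 1 ⇒ (c0=3, c1=1)
[Gauss-Seidel] macro 7: S0 reads c1=1 → after 3×micro: 3; S1 reads c0=3 → after 2×micro: 1 ⇒ (c0=3, c1=1)

first divergence at macro-step: 1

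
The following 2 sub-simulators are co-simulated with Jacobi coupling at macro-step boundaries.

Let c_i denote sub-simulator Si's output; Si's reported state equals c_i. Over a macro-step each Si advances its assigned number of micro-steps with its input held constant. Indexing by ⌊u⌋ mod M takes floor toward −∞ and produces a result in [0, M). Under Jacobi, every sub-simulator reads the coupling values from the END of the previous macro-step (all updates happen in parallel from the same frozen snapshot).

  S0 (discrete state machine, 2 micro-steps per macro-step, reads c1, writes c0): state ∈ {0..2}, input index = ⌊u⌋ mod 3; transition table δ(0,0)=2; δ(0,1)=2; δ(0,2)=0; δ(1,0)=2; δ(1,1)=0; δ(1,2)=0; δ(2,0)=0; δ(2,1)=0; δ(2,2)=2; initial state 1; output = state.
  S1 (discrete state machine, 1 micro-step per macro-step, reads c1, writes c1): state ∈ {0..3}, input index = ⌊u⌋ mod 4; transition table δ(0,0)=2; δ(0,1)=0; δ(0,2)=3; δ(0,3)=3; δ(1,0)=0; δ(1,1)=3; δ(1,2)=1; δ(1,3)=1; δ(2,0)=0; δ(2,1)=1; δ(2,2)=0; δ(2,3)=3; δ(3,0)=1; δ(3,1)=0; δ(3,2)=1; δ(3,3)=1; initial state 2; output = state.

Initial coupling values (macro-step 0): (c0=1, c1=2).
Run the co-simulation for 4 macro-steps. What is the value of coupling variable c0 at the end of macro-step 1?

c0 at macro-step 1 = 0

macro 1: S0 reads c1=2 → after 2×micro: 0; S1 reads c1=2 → after 1×micro: 0 ⇒ (c0=0, c1=0)
macro 2: S0 reads c1=0 → after 2×micro: 0; S1 reads c1=0 → after 1×micro: 2 ⇒ (c0=0, c1=2)
macro 3: S0 reads c1=2 → after 2×micro: 0; S1 reads c1=2 → after 1×micro: 0 ⇒ (c0=0, c1=0)
macro 4: S0 reads c1=0 → after 2×micro: 0; S1 reads c1=0 → after 1×micro: 2 ⇒ (c0=0, c1=2)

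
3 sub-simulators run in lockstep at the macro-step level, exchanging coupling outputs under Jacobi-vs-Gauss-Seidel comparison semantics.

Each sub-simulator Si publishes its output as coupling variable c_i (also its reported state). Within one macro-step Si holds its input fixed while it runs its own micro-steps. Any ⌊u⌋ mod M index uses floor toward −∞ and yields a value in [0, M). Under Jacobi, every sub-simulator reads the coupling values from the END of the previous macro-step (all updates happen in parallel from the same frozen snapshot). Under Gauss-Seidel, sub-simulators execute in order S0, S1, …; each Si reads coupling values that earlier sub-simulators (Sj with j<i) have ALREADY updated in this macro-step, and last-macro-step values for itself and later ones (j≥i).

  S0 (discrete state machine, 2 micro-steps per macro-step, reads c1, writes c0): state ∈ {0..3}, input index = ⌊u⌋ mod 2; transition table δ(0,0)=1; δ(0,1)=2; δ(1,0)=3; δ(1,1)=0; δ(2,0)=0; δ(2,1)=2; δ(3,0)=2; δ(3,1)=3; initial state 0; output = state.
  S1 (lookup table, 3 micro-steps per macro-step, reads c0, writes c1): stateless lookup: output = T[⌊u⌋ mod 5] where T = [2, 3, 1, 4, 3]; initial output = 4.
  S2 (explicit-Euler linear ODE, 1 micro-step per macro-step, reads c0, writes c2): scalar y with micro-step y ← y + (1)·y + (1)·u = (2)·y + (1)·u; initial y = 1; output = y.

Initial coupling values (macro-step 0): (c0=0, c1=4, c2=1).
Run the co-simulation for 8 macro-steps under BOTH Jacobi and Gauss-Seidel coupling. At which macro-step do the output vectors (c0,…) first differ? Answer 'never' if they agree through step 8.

[Jacobi] macro 1: S0 reads c1=4 → after 2×micro: 3; S1 reads c0=0 → after 3×micro: 2; S2 reads c0=0 → after 1×micro: 2 ⇒ (c0=3, c1=2, c2=2)
[Jacobi] macro 2: S0 reads c1=2 → after 2×micro: 0; S1 reads c0=3 → after 3×micro: 4; S2 reads c0=3 → after 1×micro: 7 ⇒ (c0=0, c1=4, c2=7)
[Jacobi] macro 3: S0 reads c1=4 → after 2×micro: 3; S1 reads c0=0 → after 3×micro: 2; S2 reads c0=0 → after 1×micro: 14 ⇒ (c0=3, c1=2, c2=14)
[Jacobi] macro 4: S0 reads c1=2 → after 2×micro: 0; S1 reads c0=3 → after 3×micro: 4; S2 reads c0=3 → after 1×micro: 31 ⇒ (c0=0, c1=4, c2=31)
[Jacobi] macro 5: S0 reads c1=4 → after 2×micro: 3; S1 reads c0=0 → after 3×micro: 2; S2 reads c0=0 → after 1×micro: 62 ⇒ (c0=3, c1=2, c2=62)
[Jacobi] macro 6: S0 reads c1=2 → after 2×micro: 0; S1 reads c0=3 → after 3×micro: 4; S2 reads c0=3 → after 1×micro: 127 ⇒ (c0=0, c1=4, c2=127)
[Jacobi] macro 7: S0 reads c1=4 → after 2×micro: 3; S1 reads c0=0 → after 3×micro: 2; S2 reads c0=0 → after 1×micro: 254 ⇒ (c0=3, c1=2, c2=254)
[Jacobi] macro 8: S0 reads c1=2 → after 2×micro: 0; S1 reads c0=3 → after 3×micro: 4; S2 reads c0=3 → after 1×micro: 511 ⇒ (c0=0, c1=4, c2=511)
[Gauss-Seidel] macro 1: S0 reads c1=4 → after 2×micro: 3; S1 reads c0=3 → after 3×micro: 4; S2 reads c0=3 → after 1×micro: 5 ⇒ (c0=3, c1=4, c2=5)
[Gauss-Seidel] macro 2: S0 reads c1=4 → after 2×micro: 0; S1 reads c0=0 → after 3×micro: 2; S2 reads c0=0 → after 1×micro: 10 ⇒ (c0=0, c1=2, c2=10)
[Gauss-Seidel] macro 3: S0 reads c1=2 → after 2×micro: 3; S1 reads c0=3 → after 3×micro: 4; S2 reads c0=3 → after 1×micro: 23 ⇒ (c0=3, c1=4, c2=23)
[Gauss-Seidel] macro 4: S0 reads c1=4 → after 2×micro: 0; S1 reads c0=0 → after 3×micro: 2; S2 reads c0=0 → after 1×micro: 46 ⇒ (c0=0, c1=2, c2=46)
[Gauss-Seidel] macro 5: S0 reads c1=2 → after 2×micro: 3; S1 reads c0=3 → after 3×micro: 4; S2 reads c0=3 → after 1×micro: 95 ⇒ (c0=3, c1=4, c2=95)
[Gauss-Seidel] macro 6: S0 reads c1=4 → after 2×micro: 0; S1 reads c0=0 → after 3×micro: 2; S2 reads c0=0 → after 1×micro: 190 ⇒ (c0=0, c1=2, c2=190)
[Gauss-Seidel] macro 7: S0 reads c1=2 → after 2×micro: 3; S1 reads c0=3 → after 3×micro: 4; S2 reads c0=3 → after 1×micro: 383 ⇒ (c0=3, c1=4, c2=383)
[Gauss-Seidel] macro 8: S0 reads c1=4 → after 2×micro: 0; S1 reads c0=0 → after 3×micro: 2; S2 reads c0=0 → after 1×micro: 766 ⇒ (c0=0, c1=2, c2=766)

first divergence at macro-step: 1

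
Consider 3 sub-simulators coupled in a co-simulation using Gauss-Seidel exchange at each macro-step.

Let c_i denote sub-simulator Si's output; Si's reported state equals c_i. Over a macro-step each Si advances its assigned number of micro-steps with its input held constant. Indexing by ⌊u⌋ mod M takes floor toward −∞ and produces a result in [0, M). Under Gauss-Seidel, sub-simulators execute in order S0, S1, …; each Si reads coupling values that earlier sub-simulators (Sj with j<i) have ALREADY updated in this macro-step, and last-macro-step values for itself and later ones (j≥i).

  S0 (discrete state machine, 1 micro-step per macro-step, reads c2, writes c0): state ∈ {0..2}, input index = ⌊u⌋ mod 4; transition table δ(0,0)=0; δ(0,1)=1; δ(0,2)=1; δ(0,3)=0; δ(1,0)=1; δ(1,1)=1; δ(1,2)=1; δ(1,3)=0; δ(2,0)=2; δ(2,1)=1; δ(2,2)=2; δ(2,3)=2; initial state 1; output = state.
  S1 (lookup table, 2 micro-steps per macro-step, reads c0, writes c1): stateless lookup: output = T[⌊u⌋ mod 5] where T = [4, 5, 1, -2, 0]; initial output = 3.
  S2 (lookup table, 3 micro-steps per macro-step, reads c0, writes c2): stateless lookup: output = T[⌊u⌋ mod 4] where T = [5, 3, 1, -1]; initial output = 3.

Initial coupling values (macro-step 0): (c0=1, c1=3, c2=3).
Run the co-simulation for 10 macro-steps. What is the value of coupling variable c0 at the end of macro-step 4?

macro 1: S0 reads c2=3 → after 1×micro: 0; S1 reads c0=0 → after 2×micro: 4; S2 reads c0=0 → after 3×micro: 5 ⇒ (c0=0, c1=4, c2=5)
macro 2: S0 reads c2=5 → after 1×micro: 1; S1 reads c0=1 → after 2×micro: 5; S2 reads c0=1 → after 3×micro: 3 ⇒ (c0=1, c1=5, c2=3)
macro 3: S0 reads c2=3 → after 1×micro: 0; S1 reads c0=0 → after 2×micro: 4; S2 reads c0=0 → after 3×micro: 5 ⇒ (c0=0, c1=4, c2=5)
macro 4: S0 reads c2=5 → after 1×micro: 1; S1 reads c0=1 → after 2×micro: 5; S2 reads c0=1 → after 3×micro: 3 ⇒ (c0=1, c1=5, c2=3)
macro 5: S0 reads c2=3 → after 1×micro: 0; S1 reads c0=0 → after 2×micro: 4; S2 reads c0=0 → after 3×micro: 5 ⇒ (c0=0, c1=4, c2=5)
macro 6: S0 reads c2=5 → after 1×micro: 1; S1 reads c0=1 → after 2×micro: 5; S2 reads c0=1 → after 3×micro: 3 ⇒ (c0=1, c1=5, c2=3)
macro 7: S0 reads c2=3 → after 1×micro: 0; S1 reads c0=0 → after 2×micro: 4; S2 reads c0=0 → after 3×micro: 5 ⇒ (c0=0, c1=4, c2=5)
macro 8: S0 reads c2=5 → after 1×micro: 1; S1 reads c0=1 → after 2×micro: 5; S2 reads c0=1 → after 3×micro: 3 ⇒ (c0=1, c1=5, c2=3)
macro 9: S0 reads c2=3 → after 1×micro: 0; S1 reads c0=0 → after 2×micro: 4; S2 reads c0=0 → after 3×micro: 5 ⇒ (c0=0, c1=4, c2=5)
macro 10: S0 reads c2=5 → after 1×micro: 1; S1 reads c0=1 → after 2×micro: 5; S2 reads c0=1 → after 3×micro: 3 ⇒ (c0=1, c1=5, c2=3)

c0 at macro-step 4 = 1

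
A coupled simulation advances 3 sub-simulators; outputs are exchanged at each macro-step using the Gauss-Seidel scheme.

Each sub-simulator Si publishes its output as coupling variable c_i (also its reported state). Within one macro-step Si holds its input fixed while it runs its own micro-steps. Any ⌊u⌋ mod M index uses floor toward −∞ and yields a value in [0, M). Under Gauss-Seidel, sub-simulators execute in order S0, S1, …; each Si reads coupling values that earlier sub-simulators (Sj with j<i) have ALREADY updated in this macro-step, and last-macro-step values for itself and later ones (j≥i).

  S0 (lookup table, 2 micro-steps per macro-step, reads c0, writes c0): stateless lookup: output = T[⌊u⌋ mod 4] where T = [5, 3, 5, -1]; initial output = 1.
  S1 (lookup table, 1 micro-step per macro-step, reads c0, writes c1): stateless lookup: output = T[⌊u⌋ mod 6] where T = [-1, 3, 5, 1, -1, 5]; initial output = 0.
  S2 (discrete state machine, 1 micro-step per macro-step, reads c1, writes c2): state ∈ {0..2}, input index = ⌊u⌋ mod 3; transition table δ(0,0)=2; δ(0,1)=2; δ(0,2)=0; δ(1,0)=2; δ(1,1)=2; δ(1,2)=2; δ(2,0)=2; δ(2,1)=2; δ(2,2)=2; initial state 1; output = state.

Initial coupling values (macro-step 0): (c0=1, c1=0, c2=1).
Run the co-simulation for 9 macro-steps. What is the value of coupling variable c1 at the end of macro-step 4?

macro 1: S0 reads c0=1 → after 2×micro: 3; S1 reads c0=3 → after 1×micro: 1; S2 reads c1=1 → after 1×micro: 2 ⇒ (c0=3, c1=1, c2=2)
macro 2: S0 reads c0=3 → after 2×micro: -1; S1 reads c0=-1 → after 1×micro: 5; S2 reads c1=5 → after 1×micro: 2 ⇒ (c0=-1, c1=5, c2=2)
macro 3: S0 reads c0=-1 → after 2×micro: -1; S1 reads c0=-1 → after 1×micro: 5; S2 reads c1=5 → after 1×micro: 2 ⇒ (c0=-1, c1=5, c2=2)
macro 4: S0 reads c0=-1 → after 2×micro: -1; S1 reads c0=-1 → after 1×micro: 5; S2 reads c1=5 → after 1×micro: 2 ⇒ (c0=-1, c1=5, c2=2)
macro 5: S0 reads c0=-1 → after 2×micro: -1; S1 reads c0=-1 → after 1×micro: 5; S2 reads c1=5 → after 1×micro: 2 ⇒ (c0=-1, c1=5, c2=2)
macro 6: S0 reads c0=-1 → after 2×micro: -1; S1 reads c0=-1 → after 1×micro: 5; S2 reads c1=5 → after 1×micro: 2 ⇒ (c0=-1, c1=5, c2=2)
macro 7: S0 reads c0=-1 → after 2×micro: -1; S1 reads c0=-1 → after 1×micro: 5; S2 reads c1=5 → after 1×micro: 2 ⇒ (c0=-1, c1=5, c2=2)
macro 8: S0 reads c0=-1 → after 2×micro: -1; S1 reads c0=-1 → after 1×micro: 5; S2 reads c1=5 → after 1×micro: 2 ⇒ (c0=-1, c1=5, c2=2)
macro 9: S0 reads c0=-1 → after 2×micro: -1; S1 reads c0=-1 → after 1×micro: 5; S2 reads c1=5 → after 1×micro: 2 ⇒ (c0=-1, c1=5, c2=2)

c1 at macro-step 4 = 5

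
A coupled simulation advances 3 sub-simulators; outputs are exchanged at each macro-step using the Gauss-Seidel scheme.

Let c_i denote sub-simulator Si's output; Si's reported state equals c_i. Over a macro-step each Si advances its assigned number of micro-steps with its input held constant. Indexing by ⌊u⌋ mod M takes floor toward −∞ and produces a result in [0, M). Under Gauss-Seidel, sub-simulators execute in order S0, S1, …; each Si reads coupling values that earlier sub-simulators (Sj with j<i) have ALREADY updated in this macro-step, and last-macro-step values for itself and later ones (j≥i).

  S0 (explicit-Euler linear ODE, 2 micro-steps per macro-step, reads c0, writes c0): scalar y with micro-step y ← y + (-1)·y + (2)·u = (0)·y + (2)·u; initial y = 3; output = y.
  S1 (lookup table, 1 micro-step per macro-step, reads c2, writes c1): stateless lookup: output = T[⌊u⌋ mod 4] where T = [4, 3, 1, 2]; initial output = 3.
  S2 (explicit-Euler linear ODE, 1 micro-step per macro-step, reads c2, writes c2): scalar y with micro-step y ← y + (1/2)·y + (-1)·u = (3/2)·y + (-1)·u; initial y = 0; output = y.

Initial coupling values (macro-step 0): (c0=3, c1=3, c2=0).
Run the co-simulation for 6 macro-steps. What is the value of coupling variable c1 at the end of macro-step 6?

macro 1: S0 reads c0=3 → after 2×micro: 6; S1 reads c2=0 → after 1×micro: 4; S2 reads c2=0 → after 1×micro: 0 ⇒ (c0=6, c1=4, c2=0)
macro 2: S0 reads c0=6 → after 2×micro: 12; S1 reads c2=0 → after 1×micro: 4; S2 reads c2=0 → after 1×micro: 0 ⇒ (c0=12, c1=4, c2=0)
macro 3: S0 reads c0=12 → after 2×micro: 24; S1 reads c2=0 → after 1×micro: 4; S2 reads c2=0 → after 1×micro: 0 ⇒ (c0=24, c1=4, c2=0)
macro 4: S0 reads c0=24 → after 2×micro: 48; S1 reads c2=0 → after 1×micro: 4; S2 reads c2=0 → after 1×micro: 0 ⇒ (c0=48, c1=4, c2=0)
macro 5: S0 reads c0=48 → after 2×micro: 96; S1 reads c2=0 → after 1×micro: 4; S2 reads c2=0 → after 1×micro: 0 ⇒ (c0=96, c1=4, c2=0)
macro 6: S0 reads c0=96 → after 2×micro: 192; S1 reads c2=0 → after 1×micro: 4; S2 reads c2=0 → after 1×micro: 0 ⇒ (c0=192, c1=4, c2=0)

c1 at macro-step 6 = 4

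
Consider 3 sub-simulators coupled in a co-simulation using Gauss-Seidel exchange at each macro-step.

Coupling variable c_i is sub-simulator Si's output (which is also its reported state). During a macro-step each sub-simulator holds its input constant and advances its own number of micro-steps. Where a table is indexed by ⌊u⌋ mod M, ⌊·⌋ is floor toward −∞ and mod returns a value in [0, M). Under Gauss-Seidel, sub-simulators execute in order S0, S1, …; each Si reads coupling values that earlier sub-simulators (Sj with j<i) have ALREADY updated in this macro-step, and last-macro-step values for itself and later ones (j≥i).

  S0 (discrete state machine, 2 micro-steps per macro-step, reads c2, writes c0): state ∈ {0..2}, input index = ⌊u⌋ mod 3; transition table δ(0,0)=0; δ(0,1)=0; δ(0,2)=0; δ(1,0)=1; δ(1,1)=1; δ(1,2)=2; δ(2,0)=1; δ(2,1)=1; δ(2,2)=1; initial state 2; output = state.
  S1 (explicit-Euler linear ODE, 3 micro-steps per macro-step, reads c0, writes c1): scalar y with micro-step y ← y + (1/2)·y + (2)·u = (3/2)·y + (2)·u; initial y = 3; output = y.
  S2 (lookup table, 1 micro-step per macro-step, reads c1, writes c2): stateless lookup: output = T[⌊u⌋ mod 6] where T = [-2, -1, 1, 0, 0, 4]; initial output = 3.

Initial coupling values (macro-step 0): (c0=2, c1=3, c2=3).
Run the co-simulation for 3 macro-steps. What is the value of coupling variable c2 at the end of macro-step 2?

c2 at macro-step 2 = 0

macro 1: S0 reads c2=3 → after 2×micro: 1; S1 reads c0=1 → after 3×micro: 157/8; S2 reads c1=157/8 → after 1×micro: -1 ⇒ (c0=1, c1=157/8, c2=-1)
macro 2: S0 reads c2=-1 → after 2×micro: 1; S1 reads c0=1 → after 3×micro: 4847/64; S2 reads c1=4847/64 → after 1×micro: 0 ⇒ (c0=1, c1=4847/64, c2=0)
macro 3: S0 reads c2=0 → after 2×micro: 1; S1 reads c0=1 → after 3×micro: 135733/512; S2 reads c1=135733/512 → after 1×micro: -1 ⇒ (c0=1, c1=135733/512, c2=-1)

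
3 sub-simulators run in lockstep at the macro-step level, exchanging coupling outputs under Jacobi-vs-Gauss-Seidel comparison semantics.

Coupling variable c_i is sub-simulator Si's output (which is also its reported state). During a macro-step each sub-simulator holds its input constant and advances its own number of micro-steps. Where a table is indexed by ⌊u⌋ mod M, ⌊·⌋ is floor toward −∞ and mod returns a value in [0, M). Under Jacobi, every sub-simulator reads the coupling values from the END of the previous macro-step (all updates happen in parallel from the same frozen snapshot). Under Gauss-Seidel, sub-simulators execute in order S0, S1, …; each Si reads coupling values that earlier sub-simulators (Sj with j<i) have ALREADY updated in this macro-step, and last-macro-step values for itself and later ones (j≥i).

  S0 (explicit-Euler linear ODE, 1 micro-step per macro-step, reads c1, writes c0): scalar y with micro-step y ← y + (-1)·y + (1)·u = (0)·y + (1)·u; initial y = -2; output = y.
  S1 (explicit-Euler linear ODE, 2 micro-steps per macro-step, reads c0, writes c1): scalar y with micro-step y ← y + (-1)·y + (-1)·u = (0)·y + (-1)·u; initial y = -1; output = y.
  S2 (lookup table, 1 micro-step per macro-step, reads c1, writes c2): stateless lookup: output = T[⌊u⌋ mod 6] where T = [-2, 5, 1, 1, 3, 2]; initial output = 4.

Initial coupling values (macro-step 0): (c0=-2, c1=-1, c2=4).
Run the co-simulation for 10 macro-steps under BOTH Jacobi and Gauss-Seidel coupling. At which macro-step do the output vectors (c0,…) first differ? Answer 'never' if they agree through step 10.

[Jacobi] macro 1: S0 reads c1=-1 → after 1×micro: -1; S1 reads c0=-2 → after 2×micro: 2; S2 reads c1=-1 → after 1×micro: 2 ⇒ (c0=-1, c1=2, c2=2)
[Jacobi] macro 2: S0 reads c1=2 → after 1×micro: 2; S1 reads c0=-1 → after 2×micro: 1; S2 reads c1=2 → after 1×micro: 1 ⇒ (c0=2, c1=1, c2=1)
[Jacobi] macro 3: S0 reads c1=1 → after 1×micro: 1; S1 reads c0=2 → after 2×micro: -2; S2 reads c1=1 → after 1×micro: 5 ⇒ (c0=1, c1=-2, c2=5)
[Jacobi] macro 4: S0 reads c1=-2 → after 1×micro: -2; S1 reads c0=1 → after 2×micro: -1; S2 reads c1=-2 → after 1×micro: 3 ⇒ (c0=-2, c1=-1, c2=3)
[Jacobi] macro 5: S0 reads c1=-1 → after 1×micro: -1; S1 reads c0=-2 → after 2×micro: 2; S2 reads c1=-1 → after 1×micro: 2 ⇒ (c0=-1, c1=2, c2=2)
[Jacobi] macro 6: S0 reads c1=2 → after 1×micro: 2; S1 reads c0=-1 → after 2×micro: 1; S2 reads c1=2 → after 1×micro: 1 ⇒ (c0=2, c1=1, c2=1)
[Jacobi] macro 7: S0 reads c1=1 → after 1×micro: 1; S1 reads c0=2 → after 2×micro: -2; S2 reads c1=1 → after 1×micro: 5 ⇒ (c0=1, c1=-2, c2=5)
[Jacobi] macro 8: S0 reads c1=-2 → after 1×micro: -2; S1 reads c0=1 → after 2×micro: -1; S2 reads c1=-2 → after 1×micro: 3 ⇒ (c0=-2, c1=-1, c2=3)
[Jacobi] macro 9: S0 reads c1=-1 → after 1×micro: -1; S1 reads c0=-2 → after 2×micro: 2; S2 reads c1=-1 → after 1×micro: 2 ⇒ (c0=-1, c1=2, c2=2)
[Jacobi] macro 10: S0 reads c1=2 → after 1×micro: 2; S1 reads c0=-1 → after 2×micro: 1; S2 reads c1=2 → after 1×micro: 1 ⇒ (c0=2, c1=1, c2=1)
[Gauss-Seidel] macro 1: S0 reads c1=-1 → after 1×micro: -1; S1 reads c0=-1 → after 2×micro: 1; S2 reads c1=1 → after 1×micro: 5 ⇒ (c0=-1, c1=1, c2=5)
[Gauss-Seidel] macro 2: S0 reads c1=1 → after 1×micro: 1; S1 reads c0=1 → after 2×micro: -1; S2 reads c1=-1 → after 1×micro: 2 ⇒ (c0=1, c1=-1, c2=2)
[Gauss-Seidel] macro 3: S0 reads c1=-1 → after 1×micro: -1; S1 reads c0=-1 → after 2×micro: 1; S2 reads c1=1 → after 1×micro: 5 ⇒ (c0=-1, c1=1, c2=5)
[Gauss-Seidel] macro 4: S0 reads c1=1 → after 1×micro: 1; S1 reads c0=1 → after 2×micro: -1; S2 reads c1=-1 → after 1×micro: 2 ⇒ (c0=1, c1=-1, c2=2)
[Gauss-Seidel] macro 5: S0 reads c1=-1 → after 1×micro: -1; S1 reads c0=-1 → after 2×micro: 1; S2 reads c1=1 → after 1×micro: 5 ⇒ (c0=-1, c1=1, c2=5)
[Gauss-Seidel] macro 6: S0 reads c1=1 → after 1×micro: 1; S1 reads c0=1 → after 2×micro: -1; S2 reads c1=-1 → after 1×micro: 2 ⇒ (c0=1, c1=-1, c2=2)
[Gauss-Seidel] macro 7: S0 reads c1=-1 → after 1×micro: -1; S1 reads c0=-1 → after 2×micro: 1; S2 reads c1=1 → after 1×micro: 5 ⇒ (c0=-1, c1=1, c2=5)
[Gauss-Seidel] macro 8: S0 reads c1=1 → after 1×micro: 1; S1 reads c0=1 → after 2×micro: -1; S2 reads c1=-1 → after 1×micro: 2 ⇒ (c0=1, c1=-1, c2=2)
[Gauss-Seidel] macro 9: S0 reads c1=-1 → after 1×micro: -1; S1 reads c0=-1 → after 2×micro: 1; S2 reads c1=1 → after 1×micro: 5 ⇒ (c0=-1, c1=1, c2=5)
[Gauss-Seidel] macro 10: S0 reads c1=1 → after 1×micro: 1; S1 reads c0=1 → after 2×micro: -1; S2 reads c1=-1 → after 1×micro: 2 ⇒ (c0=1, c1=-1, c2=2)

first divergence at macro-step: 1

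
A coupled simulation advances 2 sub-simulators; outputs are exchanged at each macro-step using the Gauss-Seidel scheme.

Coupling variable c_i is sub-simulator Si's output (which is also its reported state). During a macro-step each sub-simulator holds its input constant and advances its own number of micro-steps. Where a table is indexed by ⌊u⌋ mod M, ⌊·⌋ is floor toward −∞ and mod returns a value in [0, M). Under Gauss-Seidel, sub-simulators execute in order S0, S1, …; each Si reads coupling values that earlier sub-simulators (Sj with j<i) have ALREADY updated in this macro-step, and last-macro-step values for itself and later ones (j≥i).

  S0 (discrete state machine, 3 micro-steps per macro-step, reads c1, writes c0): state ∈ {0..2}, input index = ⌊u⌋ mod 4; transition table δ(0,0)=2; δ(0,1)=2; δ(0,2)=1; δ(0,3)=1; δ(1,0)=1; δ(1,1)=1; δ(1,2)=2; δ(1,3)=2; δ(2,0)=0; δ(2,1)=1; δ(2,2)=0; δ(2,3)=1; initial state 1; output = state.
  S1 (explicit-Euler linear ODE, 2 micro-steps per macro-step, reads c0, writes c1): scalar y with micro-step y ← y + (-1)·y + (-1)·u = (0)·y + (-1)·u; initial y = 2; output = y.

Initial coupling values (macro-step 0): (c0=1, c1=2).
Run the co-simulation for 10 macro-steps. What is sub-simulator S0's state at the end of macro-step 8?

macro 1: S0 reads c1=2 → after 3×micro: 1; S1 reads c0=1 → after 2×micro: -1 ⇒ (c0=1, c1=-1)
macro 2: S0 reads c1=-1 → after 3×micro: 2; S1 reads c0=2 → after 2×micro: -2 ⇒ (c0=2, c1=-2)
macro 3: S0 reads c1=-2 → after 3×micro: 2; S1 reads c0=2 → after 2×micro: -2 ⇒ (c0=2, c1=-2)
macro 4: S0 reads c1=-2 → after 3×micro: 2; S1 reads c0=2 → after 2×micro: -2 ⇒ (c0=2, c1=-2)
macro 5: S0 reads c1=-2 → after 3×micro: 2; S1 reads c0=2 → after 2×micro: -2 ⇒ (c0=2, c1=-2)
macro 6: S0 reads c1=-2 → after 3×micro: 2; S1 reads c0=2 → after 2×micro: -2 ⇒ (c0=2, c1=-2)
macro 7: S0 reads c1=-2 → after 3×micro: 2; S1 reads c0=2 → after 2×micro: -2 ⇒ (c0=2, c1=-2)
macro 8: S0 reads c1=-2 → after 3×micro: 2; S1 reads c0=2 → after 2×micro: -2 ⇒ (c0=2, c1=-2)
macro 9: S0 reads c1=-2 → after 3×micro: 2; S1 reads c0=2 → after 2×micro: -2 ⇒ (c0=2, c1=-2)
macro 10: S0 reads c1=-2 → after 3×micro: 2; S1 reads c0=2 → after 2×micro: -2 ⇒ (c0=2, c1=-2)

S0 state at macro-step 8 = 2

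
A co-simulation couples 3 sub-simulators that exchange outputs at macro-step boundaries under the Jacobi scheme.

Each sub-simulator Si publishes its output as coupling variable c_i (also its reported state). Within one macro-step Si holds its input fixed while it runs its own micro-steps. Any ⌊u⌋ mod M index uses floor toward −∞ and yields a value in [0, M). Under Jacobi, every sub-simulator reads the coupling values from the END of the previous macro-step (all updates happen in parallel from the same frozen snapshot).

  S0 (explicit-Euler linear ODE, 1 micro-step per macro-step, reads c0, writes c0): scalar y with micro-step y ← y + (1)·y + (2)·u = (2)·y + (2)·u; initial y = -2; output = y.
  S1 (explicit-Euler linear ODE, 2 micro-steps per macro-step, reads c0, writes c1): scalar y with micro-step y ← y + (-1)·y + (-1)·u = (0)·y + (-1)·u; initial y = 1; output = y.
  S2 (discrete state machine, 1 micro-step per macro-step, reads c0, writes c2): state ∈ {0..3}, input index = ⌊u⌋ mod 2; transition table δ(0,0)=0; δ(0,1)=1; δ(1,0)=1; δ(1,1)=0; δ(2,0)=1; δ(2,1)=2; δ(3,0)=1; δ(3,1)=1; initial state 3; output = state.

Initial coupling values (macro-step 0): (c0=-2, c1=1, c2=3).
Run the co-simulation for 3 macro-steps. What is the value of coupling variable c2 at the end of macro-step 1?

macro 1: S0 reads c0=-2 → after 1×micro: -8; S1 reads c0=-2 → after 2×micro: 2; S2 reads c0=-2 → after 1×micro: 1 ⇒ (c0=-8, c1=2, c2=1)
macro 2: S0 reads c0=-8 → after 1×micro: -32; S1 reads c0=-8 → after 2×micro: 8; S2 reads c0=-8 → after 1×micro: 1 ⇒ (c0=-32, c1=8, c2=1)
macro 3: S0 reads c0=-32 → after 1×micro: -128; S1 reads c0=-32 → after 2×micro: 32; S2 reads c0=-32 → after 1×micro: 1 ⇒ (c0=-128, c1=32, c2=1)

c2 at macro-step 1 = 1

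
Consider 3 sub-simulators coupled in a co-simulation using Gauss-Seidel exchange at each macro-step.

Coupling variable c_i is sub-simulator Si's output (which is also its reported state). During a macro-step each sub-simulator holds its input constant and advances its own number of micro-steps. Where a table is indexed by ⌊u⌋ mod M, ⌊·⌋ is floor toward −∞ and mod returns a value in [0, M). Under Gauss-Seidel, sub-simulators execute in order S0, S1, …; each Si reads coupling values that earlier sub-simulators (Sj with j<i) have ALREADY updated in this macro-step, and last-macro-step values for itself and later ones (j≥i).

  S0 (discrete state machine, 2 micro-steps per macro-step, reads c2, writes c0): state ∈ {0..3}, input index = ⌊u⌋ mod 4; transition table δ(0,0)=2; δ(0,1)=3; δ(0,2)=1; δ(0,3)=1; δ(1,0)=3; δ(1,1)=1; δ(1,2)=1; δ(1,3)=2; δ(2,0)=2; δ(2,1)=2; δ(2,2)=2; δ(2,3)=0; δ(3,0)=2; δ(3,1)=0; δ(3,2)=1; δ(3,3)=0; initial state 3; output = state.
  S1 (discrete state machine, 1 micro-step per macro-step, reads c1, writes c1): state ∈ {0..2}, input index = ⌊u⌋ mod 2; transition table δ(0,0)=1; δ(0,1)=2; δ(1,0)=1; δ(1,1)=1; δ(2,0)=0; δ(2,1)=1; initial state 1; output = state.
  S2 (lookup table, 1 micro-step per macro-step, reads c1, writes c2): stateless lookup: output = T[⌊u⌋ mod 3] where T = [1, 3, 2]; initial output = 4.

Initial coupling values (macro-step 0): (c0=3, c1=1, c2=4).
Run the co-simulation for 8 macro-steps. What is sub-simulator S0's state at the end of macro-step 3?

macro 1: S0 reads c2=4 → after 2×micro: 2; S1 reads c1=1 → after 1×micro: 1; S2 reads c1=1 → after 1×micro: 3 ⇒ (c0=2, c1=1, c2=3)
macro 2: S0 reads c2=3 → after 2×micro: 1; S1 reads c1=1 → after 1×micro: 1; S2 reads c1=1 → after 1×micro: 3 ⇒ (c0=1, c1=1, c2=3)
macro 3: S0 reads c2=3 → after 2×micro: 0; S1 reads c1=1 → after 1×micro: 1; S2 reads c1=1 → after 1×micro: 3 ⇒ (c0=0, c1=1, c2=3)
macro 4: S0 reads c2=3 → after 2×micro: 2; S1 reads c1=1 → after 1×micro: 1; S2 reads c1=1 → after 1×micro: 3 ⇒ (c0=2, c1=1, c2=3)
macro 5: S0 reads c2=3 → after 2×micro: 1; S1 reads c1=1 → after 1×micro: 1; S2 reads c1=1 → after 1×micro: 3 ⇒ (c0=1, c1=1, c2=3)
macro 6: S0 reads c2=3 → after 2×micro: 0; S1 reads c1=1 → after 1×micro: 1; S2 reads c1=1 → after 1×micro: 3 ⇒ (c0=0, c1=1, c2=3)
macro 7: S0 reads c2=3 → after 2×micro: 2; S1 reads c1=1 → after 1×micro: 1; S2 reads c1=1 → after 1×micro: 3 ⇒ (c0=2, c1=1, c2=3)
macro 8: S0 reads c2=3 → after 2×micro: 1; S1 reads c1=1 → after 1×micro: 1; S2 reads c1=1 → after 1×micro: 3 ⇒ (c0=1, c1=1, c2=3)

S0 state at macro-step 3 = 0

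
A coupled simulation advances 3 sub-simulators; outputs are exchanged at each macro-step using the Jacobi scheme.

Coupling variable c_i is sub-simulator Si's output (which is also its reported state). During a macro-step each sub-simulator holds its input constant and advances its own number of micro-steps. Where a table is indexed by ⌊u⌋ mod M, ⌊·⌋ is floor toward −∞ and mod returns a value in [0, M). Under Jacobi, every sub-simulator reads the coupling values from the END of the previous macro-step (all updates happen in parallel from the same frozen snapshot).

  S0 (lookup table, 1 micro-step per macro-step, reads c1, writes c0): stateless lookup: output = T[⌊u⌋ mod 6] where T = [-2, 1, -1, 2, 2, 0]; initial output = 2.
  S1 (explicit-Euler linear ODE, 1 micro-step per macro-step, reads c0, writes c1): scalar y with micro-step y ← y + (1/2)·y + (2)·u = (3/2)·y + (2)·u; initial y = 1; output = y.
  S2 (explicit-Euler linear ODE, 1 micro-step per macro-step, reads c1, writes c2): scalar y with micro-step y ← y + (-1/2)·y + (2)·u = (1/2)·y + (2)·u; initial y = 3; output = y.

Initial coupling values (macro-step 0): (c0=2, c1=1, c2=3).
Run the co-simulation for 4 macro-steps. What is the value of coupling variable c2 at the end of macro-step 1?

macro 1: S0 reads c1=1 → after 1×micro: 1; S1 reads c0=2 → after 1×micro: 11/2; S2 reads c1=1 → after 1×micro: 7/2 ⇒ (c0=1, c1=11/2, c2=7/2)
macro 2: S0 reads c1=11/2 → after 1×micro: 0; S1 reads c0=1 → after 1×micro: 41/4; S2 reads c1=11/2 → after 1×micro: 51/4 ⇒ (c0=0, c1=41/4, c2=51/4)
macro 3: S0 reads c1=41/4 → after 1×micro: 2; S1 reads c0=0 → after 1×micro: 123/8; S2 reads c1=41/4 → after 1×micro: 215/8 ⇒ (c0=2, c1=123/8, c2=215/8)
macro 4: S0 reads c1=123/8 → after 1×micro: 2; S1 reads c0=2 → after 1×micro: 433/16; S2 reads c1=123/8 → after 1×micro: 707/16 ⇒ (c0=2, c1=433/16, c2=707/16)

c2 at macro-step 1 = 7/2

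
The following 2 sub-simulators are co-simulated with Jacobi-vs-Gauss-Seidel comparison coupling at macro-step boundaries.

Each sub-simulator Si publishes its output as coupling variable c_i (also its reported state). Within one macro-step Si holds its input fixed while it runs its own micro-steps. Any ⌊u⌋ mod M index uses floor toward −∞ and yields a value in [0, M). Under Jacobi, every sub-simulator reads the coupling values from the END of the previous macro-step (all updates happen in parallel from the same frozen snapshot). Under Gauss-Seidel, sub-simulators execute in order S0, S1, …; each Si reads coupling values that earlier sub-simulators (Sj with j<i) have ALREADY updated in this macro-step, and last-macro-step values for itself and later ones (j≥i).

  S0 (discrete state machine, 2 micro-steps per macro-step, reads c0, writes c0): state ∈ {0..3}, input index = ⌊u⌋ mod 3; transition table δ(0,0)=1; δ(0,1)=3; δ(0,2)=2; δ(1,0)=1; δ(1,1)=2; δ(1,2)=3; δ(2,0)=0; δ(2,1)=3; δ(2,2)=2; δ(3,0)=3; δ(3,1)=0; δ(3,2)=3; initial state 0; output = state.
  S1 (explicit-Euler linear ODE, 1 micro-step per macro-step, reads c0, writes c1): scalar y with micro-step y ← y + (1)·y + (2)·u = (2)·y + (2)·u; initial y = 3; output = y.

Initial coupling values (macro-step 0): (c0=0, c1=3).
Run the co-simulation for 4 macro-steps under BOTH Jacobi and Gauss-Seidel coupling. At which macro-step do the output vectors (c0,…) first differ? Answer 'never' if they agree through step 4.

[Jacobi] macro 1: S0 reads c0=0 → after 2×micro: 1; S1 reads c0=0 → after 1×micro: 6 ⇒ (c0=1, c1=6)
[Jacobi] macro 2: S0 reads c0=1 → after 2×micro: 3; S1 reads c0=1 → after 1×micro: 14 ⇒ (c0=3, c1=14)
[Jacobi] macro 3: S0 reads c0=3 → after 2×micro: 3; S1 reads c0=3 → after 1×micro: 34 ⇒ (c0=3, c1=34)
[Jacobi] macro 4: S0 reads c0=3 → after 2×micro: 3; S1 reads c0=3 → after 1×micro: 74 ⇒ (c0=3, c1=74)
[Gauss-Seidel] macro 1: S0 reads c0=0 → after 2×micro: 1; S1 reads c0=1 → after 1×micro: 8 ⇒ (c0=1, c1=8)
[Gauss-Seidel] macro 2: S0 reads c0=1 → after 2×micro: 3; S1 reads c0=3 → after 1×micro: 22 ⇒ (c0=3, c1=22)
[Gauss-Seidel] macro 3: S0 reads c0=3 → after 2×micro: 3; S1 reads c0=3 → after 1×micro: 50 ⇒ (c0=3, c1=50)
[Gauss-Seidel] macro 4: S0 reads c0=3 → after 2×micro: 3; S1 reads c0=3 → after 1×micro: 106 ⇒ (c0=3, c1=106)

first divergence at macro-step: 1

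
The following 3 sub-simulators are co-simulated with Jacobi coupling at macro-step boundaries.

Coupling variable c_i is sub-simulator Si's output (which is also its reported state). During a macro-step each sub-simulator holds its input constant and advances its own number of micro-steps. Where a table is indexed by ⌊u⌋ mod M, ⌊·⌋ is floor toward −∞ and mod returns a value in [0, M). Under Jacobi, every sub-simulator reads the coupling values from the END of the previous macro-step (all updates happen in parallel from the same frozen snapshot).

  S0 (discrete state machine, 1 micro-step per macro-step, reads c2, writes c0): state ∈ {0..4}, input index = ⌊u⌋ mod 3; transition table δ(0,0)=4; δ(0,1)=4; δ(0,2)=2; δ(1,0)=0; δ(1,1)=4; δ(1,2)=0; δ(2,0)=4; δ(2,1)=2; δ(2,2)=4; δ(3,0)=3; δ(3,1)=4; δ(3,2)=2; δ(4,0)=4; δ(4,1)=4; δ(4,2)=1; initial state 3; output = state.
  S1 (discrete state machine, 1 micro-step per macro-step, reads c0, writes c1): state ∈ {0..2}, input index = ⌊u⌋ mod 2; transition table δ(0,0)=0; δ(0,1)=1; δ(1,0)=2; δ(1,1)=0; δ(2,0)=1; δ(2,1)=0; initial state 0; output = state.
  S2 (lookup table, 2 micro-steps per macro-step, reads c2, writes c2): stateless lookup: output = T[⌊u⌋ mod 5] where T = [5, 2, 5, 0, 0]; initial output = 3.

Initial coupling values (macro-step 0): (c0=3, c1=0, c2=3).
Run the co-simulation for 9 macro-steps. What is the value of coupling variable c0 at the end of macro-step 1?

c0 at macro-step 1 = 3

macro 1: S0 reads c2=3 → after 1×micro: 3; S1 reads c0=3 → after 1×micro: 1; S2 reads c2=3 → after 2×micro: 0 ⇒ (c0=3, c1=1, c2=0)
macro 2: S0 reads c2=0 → after 1×micro: 3; S1 reads c0=3 → after 1×micro: 0; S2 reads c2=0 → after 2×micro: 5 ⇒ (c0=3, c1=0, c2=5)
macro 3: S0 reads c2=5 → after 1×micro: 2; S1 reads c0=3 → after 1×micro: 1; S2 reads c2=5 → after 2×micro: 5 ⇒ (c0=2, c1=1, c2=5)
macro 4: S0 reads c2=5 → after 1×micro: 4; S1 reads c0=2 → after 1×micro: 2; S2 reads c2=5 → after 2×micro: 5 ⇒ (c0=4, c1=2, c2=5)
macro 5: S0 reads c2=5 → after 1×micro: 1; S1 reads c0=4 → after 1×micro: 1; S2 reads c2=5 → after 2×micro: 5 ⇒ (c0=1, c1=1, c2=5)
macro 6: S0 reads c2=5 → after 1×micro: 0; S1 reads c0=1 → after 1×micro: 0; S2 reads c2=5 → after 2×micro: 5 ⇒ (c0=0, c1=0, c2=5)
macro 7: S0 reads c2=5 → after 1×micro: 2; S1 reads c0=0 → after 1×micro: 0; S2 reads c2=5 → after 2×micro: 5 ⇒ (c0=2, c1=0, c2=5)
macro 8: S0 reads c2=5 → after 1×micro: 4; S1 reads c0=2 → after 1×micro: 0; S2 reads c2=5 → after 2×micro: 5 ⇒ (c0=4, c1=0, c2=5)
macro 9: S0 reads c2=5 → after 1×micro: 1; S1 reads c0=4 → after 1×micro: 0; S2 reads c2=5 → after 2×micro: 5 ⇒ (c0=1, c1=0, c2=5)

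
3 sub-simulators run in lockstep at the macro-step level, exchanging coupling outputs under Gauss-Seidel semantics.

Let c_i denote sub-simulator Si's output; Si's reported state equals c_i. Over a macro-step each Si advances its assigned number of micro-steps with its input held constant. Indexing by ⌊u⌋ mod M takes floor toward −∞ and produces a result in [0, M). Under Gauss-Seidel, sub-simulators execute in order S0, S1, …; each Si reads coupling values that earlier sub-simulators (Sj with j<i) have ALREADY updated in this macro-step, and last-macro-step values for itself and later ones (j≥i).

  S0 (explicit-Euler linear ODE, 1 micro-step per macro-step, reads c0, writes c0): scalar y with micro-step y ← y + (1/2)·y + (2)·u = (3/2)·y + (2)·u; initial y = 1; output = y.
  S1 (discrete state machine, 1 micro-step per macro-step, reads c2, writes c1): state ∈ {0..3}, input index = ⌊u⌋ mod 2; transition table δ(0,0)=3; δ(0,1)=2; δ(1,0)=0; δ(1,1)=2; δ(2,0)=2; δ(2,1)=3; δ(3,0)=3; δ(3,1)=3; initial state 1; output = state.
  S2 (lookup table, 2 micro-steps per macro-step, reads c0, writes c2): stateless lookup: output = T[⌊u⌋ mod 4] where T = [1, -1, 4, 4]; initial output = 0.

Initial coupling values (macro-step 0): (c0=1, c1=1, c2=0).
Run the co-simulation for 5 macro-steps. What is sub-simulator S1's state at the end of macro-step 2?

macro 1: S0 reads c0=1 → after 1×micro: 7/2; S1 reads c2=0 → after 1×micro: 0; S2 reads c0=7/2 → after 2×micro: 4 ⇒ (c0=7/2, c1=0, c2=4)
macro 2: S0 reads c0=7/2 → after 1×micro: 49/4; S1 reads c2=4 → after 1×micro: 3; S2 reads c0=49/4 → after 2×micro: 1 ⇒ (c0=49/4, c1=3, c2=1)
macro 3: S0 reads c0=49/4 → after 1×micro: 343/8; S1 reads c2=1 → after 1×micro: 3; S2 reads c0=343/8 → after 2×micro: 4 ⇒ (c0=343/8, c1=3, c2=4)
macro 4: S0 reads c0=343/8 → after 1×micro: 2401/16; S1 reads c2=4 → after 1×micro: 3; S2 reads c0=2401/16 → after 2×micro: 4 ⇒ (c0=2401/16, c1=3, c2=4)
macro 5: S0 reads c0=2401/16 → after 1×micro: 16807/32; S1 reads c2=4 → after 1×micro: 3; S2 reads c0=16807/32 → after 2×micro: -1 ⇒ (c0=16807/32, c1=3, c2=-1)

S1 state at macro-step 2 = 3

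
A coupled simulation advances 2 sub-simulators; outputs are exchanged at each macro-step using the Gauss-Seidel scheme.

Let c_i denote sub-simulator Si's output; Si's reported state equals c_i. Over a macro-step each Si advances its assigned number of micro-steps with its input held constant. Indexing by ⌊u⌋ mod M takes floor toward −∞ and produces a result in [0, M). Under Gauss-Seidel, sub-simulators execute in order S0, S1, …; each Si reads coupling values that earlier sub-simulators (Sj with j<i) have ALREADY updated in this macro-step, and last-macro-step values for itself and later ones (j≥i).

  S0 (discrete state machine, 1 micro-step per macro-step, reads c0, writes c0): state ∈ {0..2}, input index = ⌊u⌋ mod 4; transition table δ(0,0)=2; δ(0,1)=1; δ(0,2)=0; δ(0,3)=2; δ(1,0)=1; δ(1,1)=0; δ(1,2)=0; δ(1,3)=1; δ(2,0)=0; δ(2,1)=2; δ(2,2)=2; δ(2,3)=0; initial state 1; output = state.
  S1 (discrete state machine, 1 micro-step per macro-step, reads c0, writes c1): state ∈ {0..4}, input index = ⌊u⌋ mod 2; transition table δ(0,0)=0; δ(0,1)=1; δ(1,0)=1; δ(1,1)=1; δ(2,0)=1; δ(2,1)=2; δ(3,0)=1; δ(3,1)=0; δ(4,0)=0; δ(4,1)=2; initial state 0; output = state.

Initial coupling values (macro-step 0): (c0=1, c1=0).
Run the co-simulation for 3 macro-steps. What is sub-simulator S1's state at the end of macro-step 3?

S1 state at macro-step 3 = 0

macro 1: S0 reads c0=1 → after 1×micro: 0; S1 reads c0=0 → after 1×micro: 0 ⇒ (c0=0, c1=0)
macro 2: S0 reads c0=0 → after 1×micro: 2; S1 reads c0=2 → after 1×micro: 0 ⇒ (c0=2, c1=0)
macro 3: S0 reads c0=2 → after 1×micro: 2; S1 reads c0=2 → after 1×micro: 0 ⇒ (c0=2, c1=0)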